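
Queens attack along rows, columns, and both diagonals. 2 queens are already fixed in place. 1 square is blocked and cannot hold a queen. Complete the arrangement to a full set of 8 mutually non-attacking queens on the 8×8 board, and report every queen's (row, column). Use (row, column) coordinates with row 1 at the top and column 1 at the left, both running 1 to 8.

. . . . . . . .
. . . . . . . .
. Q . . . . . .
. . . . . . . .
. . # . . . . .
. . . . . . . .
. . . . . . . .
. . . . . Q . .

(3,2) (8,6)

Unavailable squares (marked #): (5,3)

(1,5) (2,7) (3,2) (4,4) (5,8) (6,1) (7,3) (8,6)

Row 1: attacked by (3,2)→{2,4}; (8,6)→{6}. Safe: 1, 3, 5, 7, 8. Place at column 5.
Row 2: attacked by (1,5)→{4,5,6}; (3,2)→{1,2,3}; (8,6)→{6}. Safe: 7, 8. Place at column 7.
Row 4: attacked by (1,5)→{2,5,8}; (2,7)→{5,7}; (3,2)→{1,2,3}; (8,6)→{2,6}. Safe: 4. Place at column 4.
Row 5: attacked by (1,5)→{1,5}; (2,7)→{4,7}; (3,2)→{2,4}; (4,4)→{3,4,5}; (8,6)→{3,6}. Blocked: 3. Safe: 8. Place at column 8.
Row 6: attacked by (1,5)→{5}; (2,7)→{3,7}; (3,2)→{2,5}; (4,4)→{2,4,6}; (5,8)→{7,8}; (8,6)→{4,6,8}. Safe: 1. Place at column 1.
Row 7: attacked by (1,5)→{5}; (2,7)→{2,7}; (3,2)→{2,6}; (4,4)→{1,4,7}; (5,8)→{6,8}; (6,1)→{1,2}; (8,6)→{5,6,7}. Safe: 3. Place at column 3.
Columns [5, 7, 2, 4, 8, 1, 3, 6], r−c [-4, -5, 1, 0, -3, 5, 4, 2], r+c [6, 9, 5, 8, 13, 7, 10, 14] are all distinct, so no two queens attack.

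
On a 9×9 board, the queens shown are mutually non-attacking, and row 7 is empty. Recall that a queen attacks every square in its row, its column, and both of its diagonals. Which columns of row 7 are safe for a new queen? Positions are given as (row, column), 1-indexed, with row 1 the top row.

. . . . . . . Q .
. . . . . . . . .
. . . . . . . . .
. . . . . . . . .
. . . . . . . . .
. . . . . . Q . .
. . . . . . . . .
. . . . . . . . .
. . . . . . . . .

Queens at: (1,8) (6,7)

columns 1, 3, 4, 5, 9

(1,8) attacks row 7 at column 8 and diagonals 2.
(6,7) attacks row 7 at column 7 and diagonals 6, 8.
Attacked columns: {2, 6, 7, 8}. Safe: {1, 3, 4, 5, 9}.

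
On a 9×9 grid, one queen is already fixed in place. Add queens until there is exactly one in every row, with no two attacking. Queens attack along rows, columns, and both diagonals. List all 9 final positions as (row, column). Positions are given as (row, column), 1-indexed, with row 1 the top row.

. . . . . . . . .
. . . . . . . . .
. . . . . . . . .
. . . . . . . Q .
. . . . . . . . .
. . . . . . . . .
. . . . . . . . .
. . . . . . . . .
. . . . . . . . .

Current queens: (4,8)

(1,9) (2,5) (3,3) (4,8) (5,4) (6,7) (7,1) (8,6) (9,2)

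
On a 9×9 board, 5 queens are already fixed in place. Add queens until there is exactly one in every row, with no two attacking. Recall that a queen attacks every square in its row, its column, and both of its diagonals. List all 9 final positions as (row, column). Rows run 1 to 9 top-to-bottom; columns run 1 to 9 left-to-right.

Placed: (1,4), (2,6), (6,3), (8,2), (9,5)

(1,4) (2,6) (3,1) (4,9) (5,7) (6,3) (7,8) (8,2) (9,5)

Row 3: attacked by (1,4)→{2,4,6}; (2,6)→{5,6,7}; (6,3)→{3,6}; (8,2)→{2,7}; (9,5)→{5}. Safe: 1, 8, 9. Place at column 1.
Row 4: attacked by (1,4)→{1,4,7}; (2,6)→{4,6,8}; (3,1)→{1,2}; (6,3)→{1,3,5}; (8,2)→{2,6}; (9,5)→{5}. Safe: 9. Place at column 9.
Row 5: attacked by (1,4)→{4,8}; (2,6)→{3,6,9}; (3,1)→{1,3}; (4,9)→{8,9}; (6,3)→{2,3,4}; (8,2)→{2,5}; (9,5)→{1,5,9}. Safe: 7. Place at column 7.
Row 7: attacked by (1,4)→{4}; (2,6)→{1,6}; (3,1)→{1,5}; (4,9)→{6,9}; (5,7)→{5,7,9}; (6,3)→{2,3,4}; (8,2)→{1,2,3}; (9,5)→{3,5,7}. Safe: 8. Place at column 8.
Columns [4, 6, 1, 9, 7, 3, 8, 2, 5], r−c [-3, -4, 2, -5, -2, 3, -1, 6, 4], r+c [5, 8, 4, 13, 12, 9, 15, 10, 14] are all distinct, so no two queens attack.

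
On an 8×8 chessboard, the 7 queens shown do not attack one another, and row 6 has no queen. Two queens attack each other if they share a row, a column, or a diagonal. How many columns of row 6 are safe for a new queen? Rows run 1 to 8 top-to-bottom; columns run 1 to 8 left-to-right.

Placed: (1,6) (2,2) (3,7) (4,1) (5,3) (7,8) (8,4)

(1,6) attacks row 6 at column 6 and diagonals 1.
(2,2) attacks row 6 at column 2 and diagonals 6.
(3,7) attacks row 6 at column 7 and diagonals 4.
(4,1) attacks row 6 at column 1 and diagonals 3.
(5,3) attacks row 6 at column 3 and diagonals 2, 4.
(7,8) attacks row 6 at column 8 and diagonals 7.
(8,4) attacks row 6 at column 4 and diagonals 2, 6.
Attacked columns: {1, 2, 3, 4, 6, 7, 8}. Safe: {5}.

1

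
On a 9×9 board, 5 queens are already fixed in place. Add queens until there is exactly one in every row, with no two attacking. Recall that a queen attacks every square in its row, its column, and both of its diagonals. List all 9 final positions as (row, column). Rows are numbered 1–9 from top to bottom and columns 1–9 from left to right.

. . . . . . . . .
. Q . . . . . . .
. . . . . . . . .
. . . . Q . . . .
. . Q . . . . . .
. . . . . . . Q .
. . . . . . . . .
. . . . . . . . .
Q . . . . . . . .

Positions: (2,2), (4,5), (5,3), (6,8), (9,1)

(1,6) (2,2) (3,9) (4,5) (5,3) (6,8) (7,4) (8,7) (9,1)

Row 1: attacked by (2,2)→{1,2,3}; (4,5)→{2,5,8}; (5,3)→{3,7}; (6,8)→{3,8}; (9,1)→{1,9}. Safe: 4, 6. Place at column 6.
Row 3: attacked by (1,6)→{4,6,8}; (2,2)→{1,2,3}; (4,5)→{4,5,6}; (5,3)→{1,3,5}; (6,8)→{5,8}; (9,1)→{1,7}. Safe: 9. Place at column 9.
Row 7: attacked by (1,6)→{6}; (2,2)→{2,7}; (3,9)→{5,9}; (4,5)→{2,5,8}; (5,3)→{1,3,5}; (6,8)→{7,8,9}; (9,1)→{1,3}. Safe: 4. Place at column 4.
Row 8: attacked by (1,6)→{6}; (2,2)→{2,8}; (3,9)→{4,9}; (4,5)→{1,5,9}; (5,3)→{3,6}; (6,8)→{6,8}; (7,4)→{3,4,5}; (9,1)→{1,2}. Safe: 7. Place at column 7.
Columns [6, 2, 9, 5, 3, 8, 4, 7, 1], r−c [-5, 0, -6, -1, 2, -2, 3, 1, 8], r+c [7, 4, 12, 9, 8, 14, 11, 15, 10] are all distinct, so no two queens attack.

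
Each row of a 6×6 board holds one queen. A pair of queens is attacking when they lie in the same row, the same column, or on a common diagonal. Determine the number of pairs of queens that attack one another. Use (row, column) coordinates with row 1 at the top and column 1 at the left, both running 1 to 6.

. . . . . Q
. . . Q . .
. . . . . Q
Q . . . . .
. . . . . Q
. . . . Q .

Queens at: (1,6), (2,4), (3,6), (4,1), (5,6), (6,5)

Same column: (1,6)–(3,6) (column 6); (1,6)–(5,6) (column 6); (3,6)–(5,6) (column 6).
Same diagonal: (5,6)–(6,5) (|5−6| = |6−5| = 1).
Total attacking pairs: 4.

4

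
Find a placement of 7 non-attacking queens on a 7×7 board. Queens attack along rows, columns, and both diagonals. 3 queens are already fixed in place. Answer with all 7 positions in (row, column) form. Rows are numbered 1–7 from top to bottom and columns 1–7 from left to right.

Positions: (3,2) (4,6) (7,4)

Row 1: attacked by (3,2)→{2,4}; (4,6)→{3,6}; (7,4)→{4}. Safe: 1, 5, 7. Place at column 5.
Row 2: attacked by (1,5)→{4,5,6}; (3,2)→{1,2,3}; (4,6)→{4,6}; (7,4)→{4}. Safe: 7. Place at column 7.
Row 5: attacked by (1,5)→{1,5}; (2,7)→{4,7}; (3,2)→{2,4}; (4,6)→{5,6,7}; (7,4)→{2,4,6}. Safe: 3. Place at column 3.
Row 6: attacked by (1,5)→{5}; (2,7)→{3,7}; (3,2)→{2,5}; (4,6)→{4,6}; (5,3)→{2,3,4}; (7,4)→{3,4,5}. Safe: 1. Place at column 1.
Columns [5, 7, 2, 6, 3, 1, 4], r−c [-4, -5, 1, -2, 2, 5, 3], r+c [6, 9, 5, 10, 8, 7, 11] are all distinct, so no two queens attack.

(1,5) (2,7) (3,2) (4,6) (5,3) (6,1) (7,4)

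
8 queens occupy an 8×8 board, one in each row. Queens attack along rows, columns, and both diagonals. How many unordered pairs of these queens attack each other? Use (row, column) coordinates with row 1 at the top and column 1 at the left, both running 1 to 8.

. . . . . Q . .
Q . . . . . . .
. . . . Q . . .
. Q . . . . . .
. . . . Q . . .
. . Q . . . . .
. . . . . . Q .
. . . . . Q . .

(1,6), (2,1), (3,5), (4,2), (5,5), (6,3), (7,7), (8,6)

5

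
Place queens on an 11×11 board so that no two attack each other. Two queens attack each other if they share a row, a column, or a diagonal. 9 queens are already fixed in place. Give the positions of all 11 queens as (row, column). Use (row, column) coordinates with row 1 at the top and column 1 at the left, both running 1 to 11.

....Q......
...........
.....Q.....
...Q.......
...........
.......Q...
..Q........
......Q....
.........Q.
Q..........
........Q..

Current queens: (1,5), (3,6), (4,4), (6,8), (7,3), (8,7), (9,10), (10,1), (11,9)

(1,5) (2,11) (3,6) (4,4) (5,2) (6,8) (7,3) (8,7) (9,10) (10,1) (11,9)

Row 2: attacked by (1,5)→{4,5,6}; (3,6)→{5,6,7}; (4,4)→{2,4,6}; (6,8)→{4,8}; (7,3)→{3,8}; (8,7)→{1,7}; (9,10)→{3,10}; (10,1)→{1,9}; (11,9)→{9}. Safe: 11. Place at column 11.
Row 5: attacked by (1,5)→{1,5,9}; (2,11)→{8,11}; (3,6)→{4,6,8}; (4,4)→{3,4,5}; (6,8)→{7,8,9}; (7,3)→{1,3,5}; (8,7)→{4,7,10}; (9,10)→{6,10}; (10,1)→{1,6}; (11,9)→{3,9}. Safe: 2. Place at column 2.
Columns [5, 11, 6, 4, 2, 8, 3, 7, 10, 1, 9], r−c [-4, -9, -3, 0, 3, -2, 4, 1, -1, 9, 2], r+c [6, 13, 9, 8, 7, 14, 10, 15, 19, 11, 20] are all distinct, so no two queens attack.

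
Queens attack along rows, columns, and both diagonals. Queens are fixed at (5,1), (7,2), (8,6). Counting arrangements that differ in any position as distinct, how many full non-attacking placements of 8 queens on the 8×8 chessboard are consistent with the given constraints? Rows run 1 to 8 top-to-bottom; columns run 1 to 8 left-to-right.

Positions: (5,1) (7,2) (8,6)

2

Branch on row 1: col 3 → 1; col 4 → 1; col 7 → 0.
Sum: 1 + 1 + 0 = 2.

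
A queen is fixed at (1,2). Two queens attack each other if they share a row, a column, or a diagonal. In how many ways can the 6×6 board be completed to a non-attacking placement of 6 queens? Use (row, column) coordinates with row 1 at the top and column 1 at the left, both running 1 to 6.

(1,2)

1

Branch on row 2: col 4 → 1; col 5 → 0; col 6 → 0.
Sum: 1 + 0 + 0 = 1.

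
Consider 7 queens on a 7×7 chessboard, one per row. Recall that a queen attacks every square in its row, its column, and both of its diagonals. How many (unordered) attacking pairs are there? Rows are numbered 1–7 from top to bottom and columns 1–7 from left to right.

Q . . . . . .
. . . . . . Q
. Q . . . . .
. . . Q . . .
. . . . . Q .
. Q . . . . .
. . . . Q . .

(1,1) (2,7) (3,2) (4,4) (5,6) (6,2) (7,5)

3

Same column: (3,2)–(6,2) (column 2).
Same diagonal: (1,1)–(4,4) (|1−4| = |1−4| = 3); (4,4)–(6,2) (|4−6| = |4−2| = 2).
Total attacking pairs: 3.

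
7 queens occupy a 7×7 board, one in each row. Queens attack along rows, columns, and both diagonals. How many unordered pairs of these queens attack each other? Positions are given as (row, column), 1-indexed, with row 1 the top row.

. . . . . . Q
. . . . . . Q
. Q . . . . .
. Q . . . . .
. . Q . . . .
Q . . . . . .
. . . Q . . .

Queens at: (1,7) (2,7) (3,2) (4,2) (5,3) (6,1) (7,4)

Same column: (1,7)–(2,7) (column 7); (3,2)–(4,2) (column 2).
Same diagonal: (1,7)–(5,3) (|1−5| = |7−3| = 4); (4,2)–(5,3) (|4−5| = |2−3| = 1).
Total attacking pairs: 4.

4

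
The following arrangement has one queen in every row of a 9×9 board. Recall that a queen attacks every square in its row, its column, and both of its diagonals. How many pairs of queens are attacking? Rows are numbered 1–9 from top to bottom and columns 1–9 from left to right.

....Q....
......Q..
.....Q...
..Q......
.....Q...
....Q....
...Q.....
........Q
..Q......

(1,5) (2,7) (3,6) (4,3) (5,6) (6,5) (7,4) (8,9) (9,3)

Same column: (1,5)–(6,5) (column 5); (3,6)–(5,6) (column 6); (4,3)–(9,3) (column 3).
Same diagonal: (2,7)–(3,6) (|2−3| = |7−6| = 1); (4,3)–(6,5) (|4−6| = |3−5| = 2); (5,6)–(6,5) (|5−6| = |6−5| = 1); (5,6)–(7,4) (|5−7| = |6−4| = 2); (5,6)–(8,9) (|5−8| = |6−9| = 3); (6,5)–(7,4) (|6−7| = |5−4| = 1).
Total attacking pairs: 9.

9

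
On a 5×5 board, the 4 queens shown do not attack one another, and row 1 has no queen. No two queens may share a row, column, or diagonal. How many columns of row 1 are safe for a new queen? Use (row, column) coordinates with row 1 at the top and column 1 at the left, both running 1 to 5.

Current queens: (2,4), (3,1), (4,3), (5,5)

(2,4) attacks row 1 at column 4 and diagonals 3, 5.
(3,1) attacks row 1 at column 1 and diagonals 3.
(4,3) attacks row 1 at column 3.
(5,5) attacks row 1 at column 5 and diagonals 1.
Attacked columns: {1, 3, 4, 5}. Safe: {2}.

1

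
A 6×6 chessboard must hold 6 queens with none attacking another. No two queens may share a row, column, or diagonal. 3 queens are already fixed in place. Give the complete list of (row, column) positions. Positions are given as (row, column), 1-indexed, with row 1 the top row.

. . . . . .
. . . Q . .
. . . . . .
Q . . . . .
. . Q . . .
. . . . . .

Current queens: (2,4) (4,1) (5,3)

(1,2) (2,4) (3,6) (4,1) (5,3) (6,5)

Row 1: attacked by (2,4)→{3,4,5}; (4,1)→{1,4}; (5,3)→{3}. Safe: 2, 6. Place at column 2.
Row 3: attacked by (1,2)→{2,4}; (2,4)→{3,4,5}; (4,1)→{1,2}; (5,3)→{1,3,5}. Safe: 6. Place at column 6.
Row 6: attacked by (1,2)→{2}; (2,4)→{4}; (3,6)→{3,6}; (4,1)→{1,3}; (5,3)→{2,3,4}. Safe: 5. Place at column 5.
Columns [2, 4, 6, 1, 3, 5], r−c [-1, -2, -3, 3, 2, 1], r+c [3, 6, 9, 5, 8, 11] are all distinct, so no two queens attack.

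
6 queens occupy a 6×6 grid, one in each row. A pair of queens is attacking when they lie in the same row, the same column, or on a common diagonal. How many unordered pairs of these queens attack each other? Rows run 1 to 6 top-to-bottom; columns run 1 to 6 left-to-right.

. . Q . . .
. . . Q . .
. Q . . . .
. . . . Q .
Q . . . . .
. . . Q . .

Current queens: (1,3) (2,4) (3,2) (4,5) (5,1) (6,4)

3

Same column: (2,4)–(6,4) (column 4).
Same diagonal: (1,3)–(2,4) (|1−2| = |3−4| = 1); (2,4)–(5,1) (|2−5| = |4−1| = 3).
Total attacking pairs: 3.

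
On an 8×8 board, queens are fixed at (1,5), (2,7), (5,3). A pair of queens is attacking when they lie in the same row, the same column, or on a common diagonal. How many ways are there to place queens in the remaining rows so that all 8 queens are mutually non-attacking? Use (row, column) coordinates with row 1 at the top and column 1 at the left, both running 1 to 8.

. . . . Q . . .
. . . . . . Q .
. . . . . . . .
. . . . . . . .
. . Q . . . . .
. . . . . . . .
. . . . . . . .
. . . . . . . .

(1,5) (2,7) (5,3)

Branch on row 3: col 2 → 2; col 4 → 1.
Sum: 2 + 1 = 3.

3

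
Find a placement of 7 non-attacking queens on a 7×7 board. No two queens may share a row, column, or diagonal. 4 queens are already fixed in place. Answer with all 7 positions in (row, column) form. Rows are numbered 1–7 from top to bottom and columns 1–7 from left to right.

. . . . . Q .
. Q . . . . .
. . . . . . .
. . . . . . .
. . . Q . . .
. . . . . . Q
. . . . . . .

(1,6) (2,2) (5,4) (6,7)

(1,6) (2,2) (3,5) (4,1) (5,4) (6,7) (7,3)

Row 3: attacked by (1,6)→{4,6}; (2,2)→{1,2,3}; (5,4)→{2,4,6}; (6,7)→{4,7}. Safe: 5. Place at column 5.
Row 4: attacked by (1,6)→{3,6}; (2,2)→{2,4}; (3,5)→{4,5,6}; (5,4)→{3,4,5}; (6,7)→{5,7}. Safe: 1. Place at column 1.
Row 7: attacked by (1,6)→{6}; (2,2)→{2,7}; (3,5)→{1,5}; (4,1)→{1,4}; (5,4)→{2,4,6}; (6,7)→{6,7}. Safe: 3. Place at column 3.
Columns [6, 2, 5, 1, 4, 7, 3], r−c [-5, 0, -2, 3, 1, -1, 4], r+c [7, 4, 8, 5, 9, 13, 10] are all distinct, so no two queens attack.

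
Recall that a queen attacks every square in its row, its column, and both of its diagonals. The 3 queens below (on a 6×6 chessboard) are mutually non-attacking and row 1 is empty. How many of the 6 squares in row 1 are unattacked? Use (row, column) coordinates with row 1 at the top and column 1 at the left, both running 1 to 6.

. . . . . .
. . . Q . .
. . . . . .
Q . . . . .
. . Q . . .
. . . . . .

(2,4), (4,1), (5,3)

2

(2,4) attacks row 1 at column 4 and diagonals 3, 5.
(4,1) attacks row 1 at column 1 and diagonals 4.
(5,3) attacks row 1 at column 3.
Attacked columns: {1, 3, 4, 5}. Safe: {2, 6}.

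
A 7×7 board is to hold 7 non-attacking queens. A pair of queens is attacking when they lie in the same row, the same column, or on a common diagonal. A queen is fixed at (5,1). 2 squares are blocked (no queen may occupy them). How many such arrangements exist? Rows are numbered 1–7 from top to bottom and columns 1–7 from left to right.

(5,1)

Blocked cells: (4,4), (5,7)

Branch on row 1: col 2 → 1; col 3 → 1; col 4 → 0; col 6 → 1; col 7 → 1.
Sum: 1 + 1 + 0 + 1 + 1 = 4.

4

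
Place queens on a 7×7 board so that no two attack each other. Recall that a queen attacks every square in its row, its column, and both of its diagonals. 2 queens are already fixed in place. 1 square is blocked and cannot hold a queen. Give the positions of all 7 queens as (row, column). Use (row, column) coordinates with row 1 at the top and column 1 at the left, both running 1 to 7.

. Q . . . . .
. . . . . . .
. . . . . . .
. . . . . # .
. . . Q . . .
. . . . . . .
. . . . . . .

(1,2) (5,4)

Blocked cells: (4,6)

(1,2) (2,6) (3,3) (4,7) (5,4) (6,1) (7,5)

Row 2: attacked by (1,2)→{1,2,3}; (5,4)→{1,4,7}. Safe: 5, 6. Place at column 6.
Row 3: attacked by (1,2)→{2,4}; (2,6)→{5,6,7}; (5,4)→{2,4,6}. Safe: 1, 3. Place at column 3.
Row 4: attacked by (1,2)→{2,5}; (2,6)→{4,6}; (3,3)→{2,3,4}; (5,4)→{3,4,5}. Blocked: 6. Safe: 1, 7. Place at column 7.
Row 6: attacked by (1,2)→{2,7}; (2,6)→{2,6}; (3,3)→{3,6}; (4,7)→{5,7}; (5,4)→{3,4,5}. Safe: 1. Place at column 1.
Row 7: attacked by (1,2)→{2}; (2,6)→{1,6}; (3,3)→{3,7}; (4,7)→{4,7}; (5,4)→{2,4,6}; (6,1)→{1,2}. Safe: 5. Place at column 5.
Columns [2, 6, 3, 7, 4, 1, 5], r−c [-1, -4, 0, -3, 1, 5, 2], r+c [3, 8, 6, 11, 9, 7, 12] are all distinct, so no two queens attack.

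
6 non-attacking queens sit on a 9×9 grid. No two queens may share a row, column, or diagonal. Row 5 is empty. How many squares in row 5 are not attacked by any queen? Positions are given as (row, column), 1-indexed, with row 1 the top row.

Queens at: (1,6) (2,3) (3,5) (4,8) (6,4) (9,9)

1

(1,6) attacks row 5 at column 6 and diagonals 2.
(2,3) attacks row 5 at column 3 and diagonals 6.
(3,5) attacks row 5 at column 5 and diagonals 3, 7.
(4,8) attacks row 5 at column 8 and diagonals 7, 9.
(6,4) attacks row 5 at column 4 and diagonals 3, 5.
(9,9) attacks row 5 at column 9 and diagonals 5.
Attacked columns: {2, 3, 4, 5, 6, 7, 8, 9}. Safe: {1}.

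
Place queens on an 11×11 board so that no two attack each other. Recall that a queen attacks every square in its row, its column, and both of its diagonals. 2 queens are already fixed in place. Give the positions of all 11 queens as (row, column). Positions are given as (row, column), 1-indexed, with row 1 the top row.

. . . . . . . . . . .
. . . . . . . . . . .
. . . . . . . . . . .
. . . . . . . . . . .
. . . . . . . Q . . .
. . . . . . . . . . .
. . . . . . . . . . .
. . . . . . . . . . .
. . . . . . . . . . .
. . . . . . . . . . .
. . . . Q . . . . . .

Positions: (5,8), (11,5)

(1,2) (2,7) (3,11) (4,4) (5,8) (6,1) (7,3) (8,10) (9,6) (10,9) (11,5)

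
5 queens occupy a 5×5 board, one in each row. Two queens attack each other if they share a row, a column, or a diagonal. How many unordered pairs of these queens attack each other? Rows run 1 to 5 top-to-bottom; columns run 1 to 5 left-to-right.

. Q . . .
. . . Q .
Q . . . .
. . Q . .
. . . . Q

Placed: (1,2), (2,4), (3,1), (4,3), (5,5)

0

All columns are distinct and no two queens satisfy |Δrow| = |Δcol|, so no pair attacks.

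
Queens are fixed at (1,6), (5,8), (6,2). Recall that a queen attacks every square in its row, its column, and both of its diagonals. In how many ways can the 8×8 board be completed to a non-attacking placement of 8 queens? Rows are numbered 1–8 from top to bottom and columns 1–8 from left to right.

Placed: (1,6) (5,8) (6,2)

Branch on row 2: col 1 → 0; col 3 → 0; col 4 → 2.
Sum: 0 + 0 + 2 = 2.

2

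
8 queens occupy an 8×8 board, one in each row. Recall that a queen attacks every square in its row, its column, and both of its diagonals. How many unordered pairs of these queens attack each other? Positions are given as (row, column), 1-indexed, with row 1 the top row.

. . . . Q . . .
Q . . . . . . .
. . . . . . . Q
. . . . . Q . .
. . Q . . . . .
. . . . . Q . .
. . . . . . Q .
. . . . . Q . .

Same column: (4,6)–(6,6) (column 6); (4,6)–(8,6) (column 6); (6,6)–(8,6) (column 6).
Same diagonal: (5,3)–(8,6) (|5−8| = |3−6| = 3); (6,6)–(7,7) (|6−7| = |6−7| = 1); (7,7)–(8,6) (|7−8| = |7−6| = 1).
Total attacking pairs: 6.

6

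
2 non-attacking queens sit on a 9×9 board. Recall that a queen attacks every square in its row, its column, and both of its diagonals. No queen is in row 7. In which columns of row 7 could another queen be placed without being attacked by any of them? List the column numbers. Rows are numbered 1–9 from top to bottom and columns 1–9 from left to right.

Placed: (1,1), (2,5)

(1,1) attacks row 7 at column 1 and diagonals 7.
(2,5) attacks row 7 at column 5.
Attacked columns: {1, 5, 7}. Safe: {2, 3, 4, 6, 8, 9}.

columns 2, 3, 4, 6, 8, 9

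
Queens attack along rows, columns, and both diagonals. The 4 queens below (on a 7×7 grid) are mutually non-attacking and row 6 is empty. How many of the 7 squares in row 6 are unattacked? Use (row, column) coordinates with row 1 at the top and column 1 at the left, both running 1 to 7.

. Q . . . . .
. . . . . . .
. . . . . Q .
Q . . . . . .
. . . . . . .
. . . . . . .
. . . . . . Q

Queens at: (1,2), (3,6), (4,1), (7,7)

2

(1,2) attacks row 6 at column 2 and diagonals 7.
(3,6) attacks row 6 at column 6 and diagonals 3.
(4,1) attacks row 6 at column 1 and diagonals 3.
(7,7) attacks row 6 at column 7 and diagonals 6.
Attacked columns: {1, 2, 3, 6, 7}. Safe: {4, 5}.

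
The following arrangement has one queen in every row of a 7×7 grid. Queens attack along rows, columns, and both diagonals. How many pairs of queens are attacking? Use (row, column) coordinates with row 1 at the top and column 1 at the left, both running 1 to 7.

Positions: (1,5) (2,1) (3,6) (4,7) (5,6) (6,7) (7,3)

5

Same column: (3,6)–(5,6) (column 6); (4,7)–(6,7) (column 7).
Same diagonal: (3,6)–(4,7) (|3−4| = |6−7| = 1); (4,7)–(5,6) (|4−5| = |7−6| = 1); (5,6)–(6,7) (|5−6| = |6−7| = 1).
Total attacking pairs: 5.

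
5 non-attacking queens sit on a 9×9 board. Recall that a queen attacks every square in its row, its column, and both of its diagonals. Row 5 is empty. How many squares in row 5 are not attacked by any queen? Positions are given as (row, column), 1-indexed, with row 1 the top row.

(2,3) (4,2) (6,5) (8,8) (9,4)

2

(2,3) attacks row 5 at column 3 and diagonals 6.
(4,2) attacks row 5 at column 2 and diagonals 1, 3.
(6,5) attacks row 5 at column 5 and diagonals 4, 6.
(8,8) attacks row 5 at column 8 and diagonals 5.
(9,4) attacks row 5 at column 4 and diagonals 8.
Attacked columns: {1, 2, 3, 4, 5, 6, 8}. Safe: {7, 9}.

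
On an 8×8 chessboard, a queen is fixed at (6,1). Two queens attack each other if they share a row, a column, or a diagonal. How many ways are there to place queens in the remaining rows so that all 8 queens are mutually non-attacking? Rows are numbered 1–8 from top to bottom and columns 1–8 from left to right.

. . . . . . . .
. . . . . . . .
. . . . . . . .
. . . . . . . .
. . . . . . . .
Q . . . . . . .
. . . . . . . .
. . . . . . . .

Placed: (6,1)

16

Branch on row 1: col 2 → 1; col 3 → 4; col 4 → 4; col 5 → 4; col 7 → 3; col 8 → 0.
Sum: 1 + 4 + 4 + 4 + 3 + 0 = 16.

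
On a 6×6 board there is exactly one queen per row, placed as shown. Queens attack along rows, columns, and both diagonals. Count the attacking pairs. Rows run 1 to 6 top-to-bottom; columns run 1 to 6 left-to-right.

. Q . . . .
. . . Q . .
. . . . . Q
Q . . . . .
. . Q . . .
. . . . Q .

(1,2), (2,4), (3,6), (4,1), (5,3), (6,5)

All columns are distinct and no two queens satisfy |Δrow| = |Δcol|, so no pair attacks.

0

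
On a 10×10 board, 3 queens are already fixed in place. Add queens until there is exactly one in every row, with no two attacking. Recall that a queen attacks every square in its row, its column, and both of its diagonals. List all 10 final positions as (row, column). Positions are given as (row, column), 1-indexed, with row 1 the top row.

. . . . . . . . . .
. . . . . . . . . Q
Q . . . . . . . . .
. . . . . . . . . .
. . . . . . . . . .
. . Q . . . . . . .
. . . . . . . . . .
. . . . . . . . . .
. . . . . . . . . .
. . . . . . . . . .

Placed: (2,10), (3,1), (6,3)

Row 1: attacked by (2,10)→{9,10}; (3,1)→{1,3}; (6,3)→{3,8}. Safe: 2, 4, 5, 6, 7. Place at column 4.
Row 4: attacked by (1,4)→{1,4,7}; (2,10)→{8,10}; (3,1)→{1,2}; (6,3)→{1,3,5}. Safe: 6, 9. Place at column 9.
Row 5: attacked by (1,4)→{4,8}; (2,10)→{7,10}; (3,1)→{1,3}; (4,9)→{8,9,10}; (6,3)→{2,3,4}. Safe: 5, 6. Place at column 6.
Row 7: attacked by (1,4)→{4,10}; (2,10)→{5,10}; (3,1)→{1,5}; (4,9)→{6,9}; (5,6)→{4,6,8}; (6,3)→{2,3,4}. Safe: 7. Place at column 7.
Row 8: attacked by (1,4)→{4}; (2,10)→{4,10}; (3,1)→{1,6}; (4,9)→{5,9}; (5,6)→{3,6,9}; (6,3)→{1,3,5}; (7,7)→{6,7,8}. Safe: 2. Place at column 2.
Row 9: attacked by (1,4)→{4}; (2,10)→{3,10}; (3,1)→{1,7}; (4,9)→{4,9}; (5,6)→{2,6,10}; (6,3)→{3,6}; (7,7)→{5,7,9}; (8,2)→{1,2,3}. Safe: 8. Place at column 8.
Row 10: attacked by (1,4)→{4}; (2,10)→{2,10}; (3,1)→{1,8}; (4,9)→{3,9}; (5,6)→{1,6}; (6,3)→{3,7}; (7,7)→{4,7,10}; (8,2)→{2,4}; (9,8)→{7,8,9}. Safe: 5. Place at column 5.
Columns [4, 10, 1, 9, 6, 3, 7, 2, 8, 5], r−c [-3, -8, 2, -5, -1, 3, 0, 6, 1, 5], r+c [5, 12, 4, 13, 11, 9, 14, 10, 17, 15] are all distinct, so no two queens attack.

(1,4) (2,10) (3,1) (4,9) (5,6) (6,3) (7,7) (8,2) (9,8) (10,5)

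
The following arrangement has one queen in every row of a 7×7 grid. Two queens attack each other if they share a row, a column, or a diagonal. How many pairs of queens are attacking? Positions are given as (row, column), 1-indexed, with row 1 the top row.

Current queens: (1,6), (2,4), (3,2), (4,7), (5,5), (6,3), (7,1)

All columns are distinct and no two queens satisfy |Δrow| = |Δcol|, so no pair attacks.

0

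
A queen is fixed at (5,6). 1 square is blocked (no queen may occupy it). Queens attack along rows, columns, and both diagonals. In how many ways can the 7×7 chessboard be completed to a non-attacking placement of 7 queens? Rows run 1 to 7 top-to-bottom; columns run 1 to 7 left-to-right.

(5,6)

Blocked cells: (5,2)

6

Branch on row 1: col 1 → 1; col 3 → 1; col 4 → 2; col 5 → 1; col 7 → 1.
Sum: 1 + 1 + 2 + 1 + 1 = 6.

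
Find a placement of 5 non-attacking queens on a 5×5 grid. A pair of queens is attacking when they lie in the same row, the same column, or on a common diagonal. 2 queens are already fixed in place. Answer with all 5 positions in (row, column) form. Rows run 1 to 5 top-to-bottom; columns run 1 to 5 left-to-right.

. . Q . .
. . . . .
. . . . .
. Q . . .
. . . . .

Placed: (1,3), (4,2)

(1,3) (2,1) (3,4) (4,2) (5,5)

Row 2: attacked by (1,3)→{2,3,4}; (4,2)→{2,4}. Safe: 1, 5. Place at column 1.
Row 3: attacked by (1,3)→{1,3,5}; (2,1)→{1,2}; (4,2)→{1,2,3}. Safe: 4. Place at column 4.
Row 5: attacked by (1,3)→{3}; (2,1)→{1,4}; (3,4)→{2,4}; (4,2)→{1,2,3}. Safe: 5. Place at column 5.
Columns [3, 1, 4, 2, 5], r−c [-2, 1, -1, 2, 0], r+c [4, 3, 7, 6, 10] are all distinct, so no two queens attack.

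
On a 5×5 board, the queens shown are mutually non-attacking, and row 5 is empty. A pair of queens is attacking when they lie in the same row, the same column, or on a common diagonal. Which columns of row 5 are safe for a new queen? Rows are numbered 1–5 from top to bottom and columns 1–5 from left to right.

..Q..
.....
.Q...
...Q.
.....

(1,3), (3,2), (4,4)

columns 1

(1,3) attacks row 5 at column 3.
(3,2) attacks row 5 at column 2 and diagonals 4.
(4,4) attacks row 5 at column 4 and diagonals 3, 5.
Attacked columns: {2, 3, 4, 5}. Safe: {1}.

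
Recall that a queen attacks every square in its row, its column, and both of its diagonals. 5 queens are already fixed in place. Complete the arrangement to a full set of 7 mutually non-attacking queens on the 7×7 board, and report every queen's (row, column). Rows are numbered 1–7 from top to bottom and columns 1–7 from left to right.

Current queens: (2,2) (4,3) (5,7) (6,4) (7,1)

(1,5) (2,2) (3,6) (4,3) (5,7) (6,4) (7,1)

Row 1: attacked by (2,2)→{1,2,3}; (4,3)→{3,6}; (5,7)→{3,7}; (6,4)→{4}; (7,1)→{1,7}. Safe: 5. Place at column 5.
Row 3: attacked by (1,5)→{3,5,7}; (2,2)→{1,2,3}; (4,3)→{2,3,4}; (5,7)→{5,7}; (6,4)→{1,4,7}; (7,1)→{1,5}. Safe: 6. Place at column 6.
Columns [5, 2, 6, 3, 7, 4, 1], r−c [-4, 0, -3, 1, -2, 2, 6], r+c [6, 4, 9, 7, 12, 10, 8] are all distinct, so no two queens attack.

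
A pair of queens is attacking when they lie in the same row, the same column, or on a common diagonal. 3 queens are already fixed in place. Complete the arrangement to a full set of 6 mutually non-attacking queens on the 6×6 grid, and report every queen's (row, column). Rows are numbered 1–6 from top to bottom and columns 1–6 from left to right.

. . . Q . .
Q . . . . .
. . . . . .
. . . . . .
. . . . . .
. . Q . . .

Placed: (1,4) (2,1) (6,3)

Row 3: attacked by (1,4)→{2,4,6}; (2,1)→{1,2}; (6,3)→{3,6}. Safe: 5. Place at column 5.
Row 4: attacked by (1,4)→{1,4}; (2,1)→{1,3}; (3,5)→{4,5,6}; (6,3)→{1,3,5}. Safe: 2. Place at column 2.
Row 5: attacked by (1,4)→{4}; (2,1)→{1,4}; (3,5)→{3,5}; (4,2)→{1,2,3}; (6,3)→{2,3,4}. Safe: 6. Place at column 6.
Columns [4, 1, 5, 2, 6, 3], r−c [-3, 1, -2, 2, -1, 3], r+c [5, 3, 8, 6, 11, 9] are all distinct, so no two queens attack.

(1,4) (2,1) (3,5) (4,2) (5,6) (6,3)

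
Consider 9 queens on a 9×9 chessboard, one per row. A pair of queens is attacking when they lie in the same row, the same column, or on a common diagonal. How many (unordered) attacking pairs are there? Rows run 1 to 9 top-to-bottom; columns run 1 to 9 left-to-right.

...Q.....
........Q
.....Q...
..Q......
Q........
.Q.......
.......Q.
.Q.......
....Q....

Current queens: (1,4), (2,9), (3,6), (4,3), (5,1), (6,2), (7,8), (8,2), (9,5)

5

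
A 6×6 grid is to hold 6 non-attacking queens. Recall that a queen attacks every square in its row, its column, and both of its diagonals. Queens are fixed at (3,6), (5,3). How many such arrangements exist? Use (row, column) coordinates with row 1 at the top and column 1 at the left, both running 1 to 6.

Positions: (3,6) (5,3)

Branch on row 1: col 1 → 0; col 2 → 1; col 5 → 0.
Sum: 0 + 1 + 0 = 1.

1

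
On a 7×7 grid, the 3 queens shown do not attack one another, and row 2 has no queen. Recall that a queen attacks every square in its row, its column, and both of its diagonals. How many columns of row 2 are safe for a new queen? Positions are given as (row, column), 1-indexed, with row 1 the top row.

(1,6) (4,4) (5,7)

2

(1,6) attacks row 2 at column 6 and diagonals 5, 7.
(4,4) attacks row 2 at column 4 and diagonals 2, 6.
(5,7) attacks row 2 at column 7 and diagonals 4.
Attacked columns: {2, 4, 5, 6, 7}. Safe: {1, 3}.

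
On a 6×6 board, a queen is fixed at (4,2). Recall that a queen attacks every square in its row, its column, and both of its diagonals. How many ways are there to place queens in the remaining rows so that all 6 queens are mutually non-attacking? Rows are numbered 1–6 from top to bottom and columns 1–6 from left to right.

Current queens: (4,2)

1

Branch on row 1: col 1 → 0; col 3 → 0; col 4 → 1; col 6 → 0.
Sum: 0 + 0 + 1 + 0 = 1.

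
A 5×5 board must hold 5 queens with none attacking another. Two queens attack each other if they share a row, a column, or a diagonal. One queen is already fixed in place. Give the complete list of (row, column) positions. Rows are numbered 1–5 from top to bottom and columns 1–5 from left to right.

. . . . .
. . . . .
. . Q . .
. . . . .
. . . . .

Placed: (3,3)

(1,4) (2,1) (3,3) (4,5) (5,2)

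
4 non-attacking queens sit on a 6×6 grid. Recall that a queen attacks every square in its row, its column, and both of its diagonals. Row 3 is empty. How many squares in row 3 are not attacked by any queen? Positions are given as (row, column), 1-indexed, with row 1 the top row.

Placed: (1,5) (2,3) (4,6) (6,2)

1

(1,5) attacks row 3 at column 5 and diagonals 3.
(2,3) attacks row 3 at column 3 and diagonals 2, 4.
(4,6) attacks row 3 at column 6 and diagonals 5.
(6,2) attacks row 3 at column 2 and diagonals 5.
Attacked columns: {2, 3, 4, 5, 6}. Safe: {1}.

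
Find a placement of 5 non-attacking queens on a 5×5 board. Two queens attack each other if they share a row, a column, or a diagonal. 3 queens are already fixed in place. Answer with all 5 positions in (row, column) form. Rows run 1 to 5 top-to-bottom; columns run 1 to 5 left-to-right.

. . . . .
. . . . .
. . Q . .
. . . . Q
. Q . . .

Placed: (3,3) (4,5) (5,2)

(1,4) (2,1) (3,3) (4,5) (5,2)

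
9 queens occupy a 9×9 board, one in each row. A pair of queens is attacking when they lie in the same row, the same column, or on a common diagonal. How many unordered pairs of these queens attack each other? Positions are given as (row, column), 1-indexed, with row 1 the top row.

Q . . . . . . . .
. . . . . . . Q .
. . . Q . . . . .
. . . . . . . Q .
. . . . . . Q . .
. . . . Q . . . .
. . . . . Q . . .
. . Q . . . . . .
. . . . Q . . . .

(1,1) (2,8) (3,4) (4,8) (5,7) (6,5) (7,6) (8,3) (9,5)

Same column: (2,8)–(4,8) (column 8); (6,5)–(9,5) (column 5).
Same diagonal: (4,8)–(5,7) (|4−5| = |8−7| = 1); (6,5)–(7,6) (|6−7| = |5−6| = 1); (6,5)–(8,3) (|6−8| = |5−3| = 2).
Total attacking pairs: 5.

5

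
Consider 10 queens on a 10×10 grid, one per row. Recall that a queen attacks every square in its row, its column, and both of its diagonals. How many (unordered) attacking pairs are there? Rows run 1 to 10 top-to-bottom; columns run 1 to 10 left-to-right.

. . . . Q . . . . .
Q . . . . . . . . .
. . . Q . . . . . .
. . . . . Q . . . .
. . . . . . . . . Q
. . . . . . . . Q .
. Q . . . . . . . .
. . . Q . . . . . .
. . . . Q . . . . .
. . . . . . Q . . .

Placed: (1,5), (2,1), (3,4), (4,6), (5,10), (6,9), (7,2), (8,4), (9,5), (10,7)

4

Same column: (1,5)–(9,5) (column 5); (3,4)–(8,4) (column 4).
Same diagonal: (5,10)–(6,9) (|5−6| = |10−9| = 1); (8,4)–(9,5) (|8−9| = |4−5| = 1).
Total attacking pairs: 4.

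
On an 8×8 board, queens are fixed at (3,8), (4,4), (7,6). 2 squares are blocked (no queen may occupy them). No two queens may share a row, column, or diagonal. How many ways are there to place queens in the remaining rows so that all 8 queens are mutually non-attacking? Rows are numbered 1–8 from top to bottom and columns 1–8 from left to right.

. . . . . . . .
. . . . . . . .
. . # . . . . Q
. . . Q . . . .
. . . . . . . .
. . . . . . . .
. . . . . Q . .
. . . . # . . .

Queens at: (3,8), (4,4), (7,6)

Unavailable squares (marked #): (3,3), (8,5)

Branch on row 1: col 2 → 0; col 3 → 0; col 5 → 1.
Sum: 0 + 0 + 1 = 1.

1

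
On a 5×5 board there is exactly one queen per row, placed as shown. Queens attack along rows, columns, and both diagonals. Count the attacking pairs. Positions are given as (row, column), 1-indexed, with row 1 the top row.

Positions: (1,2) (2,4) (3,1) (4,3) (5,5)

All columns are distinct and no two queens satisfy |Δrow| = |Δcol|, so no pair attacks.

0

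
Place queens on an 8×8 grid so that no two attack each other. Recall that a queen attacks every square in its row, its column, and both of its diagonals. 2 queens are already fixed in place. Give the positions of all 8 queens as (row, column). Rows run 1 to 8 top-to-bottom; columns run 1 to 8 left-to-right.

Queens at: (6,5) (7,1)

(1,4) (2,7) (3,3) (4,8) (5,2) (6,5) (7,1) (8,6)

Row 1: attacked by (6,5)→{5}; (7,1)→{1,7}. Safe: 2, 3, 4, 6, 8. Place at column 4.
Row 2: attacked by (1,4)→{3,4,5}; (6,5)→{1,5}; (7,1)→{1,6}. Safe: 2, 7, 8. Place at column 7.
Row 3: attacked by (1,4)→{2,4,6}; (2,7)→{6,7,8}; (6,5)→{2,5,8}; (7,1)→{1,5}. Safe: 3. Place at column 3.
Row 4: attacked by (1,4)→{1,4,7}; (2,7)→{5,7}; (3,3)→{2,3,4}; (6,5)→{3,5,7}; (7,1)→{1,4}. Safe: 6, 8. Place at column 8.
Row 5: attacked by (1,4)→{4,8}; (2,7)→{4,7}; (3,3)→{1,3,5}; (4,8)→{7,8}; (6,5)→{4,5,6}; (7,1)→{1,3}. Safe: 2. Place at column 2.
Row 8: attacked by (1,4)→{4}; (2,7)→{1,7}; (3,3)→{3,8}; (4,8)→{4,8}; (5,2)→{2,5}; (6,5)→{3,5,7}; (7,1)→{1,2}. Safe: 6. Place at column 6.
Columns [4, 7, 3, 8, 2, 5, 1, 6], r−c [-3, -5, 0, -4, 3, 1, 6, 2], r+c [5, 9, 6, 12, 7, 11, 8, 14] are all distinct, so no two queens attack.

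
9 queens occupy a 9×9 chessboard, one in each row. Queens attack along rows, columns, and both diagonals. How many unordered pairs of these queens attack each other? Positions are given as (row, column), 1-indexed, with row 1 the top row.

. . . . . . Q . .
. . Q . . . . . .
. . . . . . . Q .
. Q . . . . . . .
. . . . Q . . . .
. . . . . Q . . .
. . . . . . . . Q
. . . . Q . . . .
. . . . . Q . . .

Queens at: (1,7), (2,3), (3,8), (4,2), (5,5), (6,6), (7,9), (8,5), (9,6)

Same column: (5,5)–(8,5) (column 5); (6,6)–(9,6) (column 6).
Same diagonal: (5,5)–(6,6) (|5−6| = |5−6| = 1); (8,5)–(9,6) (|8−9| = |5−6| = 1).
Total attacking pairs: 4.

4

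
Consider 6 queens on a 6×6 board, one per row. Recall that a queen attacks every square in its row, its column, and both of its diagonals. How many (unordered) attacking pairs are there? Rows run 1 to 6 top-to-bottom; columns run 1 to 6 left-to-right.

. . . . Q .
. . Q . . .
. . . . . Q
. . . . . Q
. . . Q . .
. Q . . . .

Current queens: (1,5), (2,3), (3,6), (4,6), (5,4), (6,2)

Same column: (3,6)–(4,6) (column 6).
Same diagonal: (3,6)–(5,4) (|3−5| = |6−4| = 2).
Total attacking pairs: 2.

2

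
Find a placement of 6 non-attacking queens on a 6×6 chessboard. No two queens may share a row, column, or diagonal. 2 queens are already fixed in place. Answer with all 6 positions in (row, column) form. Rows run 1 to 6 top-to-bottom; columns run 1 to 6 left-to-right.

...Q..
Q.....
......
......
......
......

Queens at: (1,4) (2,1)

(1,4) (2,1) (3,5) (4,2) (5,6) (6,3)

Row 3: attacked by (1,4)→{2,4,6}; (2,1)→{1,2}. Safe: 3, 5. Place at column 5.
Row 4: attacked by (1,4)→{1,4}; (2,1)→{1,3}; (3,5)→{4,5,6}. Safe: 2. Place at column 2.
Row 5: attacked by (1,4)→{4}; (2,1)→{1,4}; (3,5)→{3,5}; (4,2)→{1,2,3}. Safe: 6. Place at column 6.
Row 6: attacked by (1,4)→{4}; (2,1)→{1,5}; (3,5)→{2,5}; (4,2)→{2,4}; (5,6)→{5,6}. Safe: 3. Place at column 3.
Columns [4, 1, 5, 2, 6, 3], r−c [-3, 1, -2, 2, -1, 3], r+c [5, 3, 8, 6, 11, 9] are all distinct, so no two queens attack.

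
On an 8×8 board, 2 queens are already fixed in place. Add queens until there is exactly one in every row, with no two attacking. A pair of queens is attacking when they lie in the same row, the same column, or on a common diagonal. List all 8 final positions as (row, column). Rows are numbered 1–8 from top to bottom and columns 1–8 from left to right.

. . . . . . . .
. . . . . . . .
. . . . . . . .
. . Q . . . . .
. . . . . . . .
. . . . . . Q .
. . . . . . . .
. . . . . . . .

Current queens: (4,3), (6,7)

(1,4) (2,6) (3,8) (4,3) (5,1) (6,7) (7,5) (8,2)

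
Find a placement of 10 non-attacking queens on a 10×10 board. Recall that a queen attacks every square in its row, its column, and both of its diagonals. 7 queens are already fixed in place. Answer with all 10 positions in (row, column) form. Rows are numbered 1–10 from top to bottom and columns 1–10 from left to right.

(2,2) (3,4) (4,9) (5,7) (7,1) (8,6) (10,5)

(1,10) (2,2) (3,4) (4,9) (5,7) (6,3) (7,1) (8,6) (9,8) (10,5)

Row 1: attacked by (2,2)→{1,2,3}; (3,4)→{2,4,6}; (4,9)→{6,9}; (5,7)→{3,7}; (7,1)→{1,7}; (8,6)→{6}; (10,5)→{5}. Safe: 8, 10. Place at column 10.
Row 6: attacked by (1,10)→{5,10}; (2,2)→{2,6}; (3,4)→{1,4,7}; (4,9)→{7,9}; (5,7)→{6,7,8}; (7,1)→{1,2}; (8,6)→{4,6,8}; (10,5)→{1,5,9}. Safe: 3. Place at column 3.
Row 9: attacked by (1,10)→{2,10}; (2,2)→{2,9}; (3,4)→{4,10}; (4,9)→{4,9}; (5,7)→{3,7}; (6,3)→{3,6}; (7,1)→{1,3}; (8,6)→{5,6,7}; (10,5)→{4,5,6}. Safe: 8. Place at column 8.
Columns [10, 2, 4, 9, 7, 3, 1, 6, 8, 5], r−c [-9, 0, -1, -5, -2, 3, 6, 2, 1, 5], r+c [11, 4, 7, 13, 12, 9, 8, 14, 17, 15] are all distinct, so no two queens attack.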